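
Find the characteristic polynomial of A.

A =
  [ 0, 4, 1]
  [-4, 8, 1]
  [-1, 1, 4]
x^3 - 12*x^2 + 48*x - 64

Expanding det(x·I − A) (e.g. by cofactor expansion or by noting that A is similar to its Jordan form J, which has the same characteristic polynomial as A) gives
  χ_A(x) = x^3 - 12*x^2 + 48*x - 64
which factors as (x - 4)^3. The eigenvalues (with algebraic multiplicities) are λ = 4 with multiplicity 3.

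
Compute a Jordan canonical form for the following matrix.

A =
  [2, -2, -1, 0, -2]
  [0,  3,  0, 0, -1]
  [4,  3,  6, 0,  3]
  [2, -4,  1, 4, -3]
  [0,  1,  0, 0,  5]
J_3(4) ⊕ J_2(4)

The characteristic polynomial is
  det(x·I − A) = x^5 - 20*x^4 + 160*x^3 - 640*x^2 + 1280*x - 1024 = (x - 4)^5

Eigenvalues and multiplicities (the geometric multiplicity of λ is n − rank(A − λI), which equals the number of Jordan blocks for λ):
  λ = 4: algebraic multiplicity = 5, geometric multiplicity = 2

Determining the block sizes for each eigenvalue:
  λ = 4: with am = 5 and gm = 2, the partition is not yet determined (e.g. several partitions of 5 into 2 parts exist). Let N = A − (4)·I. Computing rank(N^1) = 3, rank(N^2) = 1, rank(N^3) = 0; the number of blocks of size ≥ j is rank(N^{j−1}) − rank(N^j), giving [2, 2, 1]. So we have 1 block(s) of size 3, 1 block(s) of size 2 → block sizes [3, 2]

Assembling the blocks gives a Jordan form
J =
  [4, 1, 0, 0, 0]
  [0, 4, 1, 0, 0]
  [0, 0, 4, 0, 0]
  [0, 0, 0, 4, 1]
  [0, 0, 0, 0, 4]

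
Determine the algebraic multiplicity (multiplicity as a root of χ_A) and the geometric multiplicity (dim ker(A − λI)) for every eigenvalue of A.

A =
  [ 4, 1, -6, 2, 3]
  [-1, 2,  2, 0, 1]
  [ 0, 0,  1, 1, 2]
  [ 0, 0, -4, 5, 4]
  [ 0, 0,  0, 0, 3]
λ = 3: alg = 5, geom = 3

Step 1 — factor the characteristic polynomial to read off the algebraic multiplicities:
  χ_A(x) = (x - 3)^5

Step 2 — compute geometric multiplicities via the rank-nullity identity g(λ) = n − rank(A − λI):
  rank(A − (3)·I) = 2, so dim ker(A − (3)·I) = n − 2 = 3

Summary:
  λ = 3: algebraic multiplicity = 5, geometric multiplicity = 3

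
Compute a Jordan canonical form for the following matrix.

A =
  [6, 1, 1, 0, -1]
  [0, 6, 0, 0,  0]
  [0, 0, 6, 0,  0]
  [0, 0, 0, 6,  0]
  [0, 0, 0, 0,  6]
J_2(6) ⊕ J_1(6) ⊕ J_1(6) ⊕ J_1(6)

The characteristic polynomial is
  det(x·I − A) = x^5 - 30*x^4 + 360*x^3 - 2160*x^2 + 6480*x - 7776 = (x - 6)^5

Eigenvalues and multiplicities (the geometric multiplicity of λ is n − rank(A − λI), which equals the number of Jordan blocks for λ):
  λ = 6: algebraic multiplicity = 5, geometric multiplicity = 4

Determining the block sizes for each eigenvalue:
  λ = 6: 4 blocks summing to 5 forces exactly one block of size 2 and the rest size 1 → block sizes [2, 1, 1, 1]

Assembling the blocks gives a Jordan form
J =
  [6, 1, 0, 0, 0]
  [0, 6, 0, 0, 0]
  [0, 0, 6, 0, 0]
  [0, 0, 0, 6, 0]
  [0, 0, 0, 0, 6]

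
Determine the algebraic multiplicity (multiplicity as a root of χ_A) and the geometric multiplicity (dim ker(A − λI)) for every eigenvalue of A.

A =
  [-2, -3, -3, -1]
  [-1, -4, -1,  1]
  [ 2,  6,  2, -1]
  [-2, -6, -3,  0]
λ = -1: alg = 4, geom = 2

Step 1 — factor the characteristic polynomial to read off the algebraic multiplicities:
  χ_A(x) = (x + 1)^4

Step 2 — compute geometric multiplicities via the rank-nullity identity g(λ) = n − rank(A − λI):
  rank(A − (-1)·I) = 2, so dim ker(A − (-1)·I) = n − 2 = 2

Summary:
  λ = -1: algebraic multiplicity = 4, geometric multiplicity = 2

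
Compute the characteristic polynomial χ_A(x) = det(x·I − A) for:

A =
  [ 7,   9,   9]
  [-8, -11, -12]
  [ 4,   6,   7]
x^3 - 3*x^2 + 3*x - 1

Expanding det(x·I − A) (e.g. by cofactor expansion or by noting that A is similar to its Jordan form J, which has the same characteristic polynomial as A) gives
  χ_A(x) = x^3 - 3*x^2 + 3*x - 1
which factors as (x - 1)^3. The eigenvalues (with algebraic multiplicities) are λ = 1 with multiplicity 3.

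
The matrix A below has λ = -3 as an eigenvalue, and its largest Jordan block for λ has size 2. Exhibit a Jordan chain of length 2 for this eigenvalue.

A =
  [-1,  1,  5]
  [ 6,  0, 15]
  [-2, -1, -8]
A Jordan chain for λ = -3 of length 2:
v_1 = (2, 6, -2)ᵀ
v_2 = (1, 0, 0)ᵀ

Let N = A − (-3)·I. We want v_2 with N^2 v_2 = 0 but N^1 v_2 ≠ 0; then v_{j-1} := N · v_j for j = 2, …, 2.

Pick v_2 = (1, 0, 0)ᵀ.
Then v_1 = N · v_2 = (2, 6, -2)ᵀ.

Sanity check: (A − (-3)·I) v_1 = (0, 0, 0)ᵀ = 0. ✓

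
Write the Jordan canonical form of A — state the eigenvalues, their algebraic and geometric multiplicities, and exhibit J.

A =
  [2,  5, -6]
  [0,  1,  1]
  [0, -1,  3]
J_3(2)

The characteristic polynomial is
  det(x·I − A) = x^3 - 6*x^2 + 12*x - 8 = (x - 2)^3

Eigenvalues and multiplicities (the geometric multiplicity of λ is n − rank(A − λI), which equals the number of Jordan blocks for λ):
  λ = 2: algebraic multiplicity = 3, geometric multiplicity = 1

Determining the block sizes for each eigenvalue:
  λ = 2: one block (gm = 1), so the single block has size am = 3 → block sizes [3]

Assembling the blocks gives a Jordan form
J =
  [2, 1, 0]
  [0, 2, 1]
  [0, 0, 2]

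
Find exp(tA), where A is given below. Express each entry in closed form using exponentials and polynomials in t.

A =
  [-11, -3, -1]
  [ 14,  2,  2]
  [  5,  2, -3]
e^{tA} =
  [t^2*exp(-4*t) - 7*t*exp(-4*t) + exp(-4*t), t^2*exp(-4*t)/2 - 3*t*exp(-4*t), -t*exp(-4*t)]
  [-2*t^2*exp(-4*t) + 14*t*exp(-4*t), -t^2*exp(-4*t) + 6*t*exp(-4*t) + exp(-4*t), 2*t*exp(-4*t)]
  [-t^2*exp(-4*t) + 5*t*exp(-4*t), -t^2*exp(-4*t)/2 + 2*t*exp(-4*t), t*exp(-4*t) + exp(-4*t)]

Strategy: write A = P · J · P⁻¹ where J is a Jordan canonical form, so e^{tA} = P · e^{tJ} · P⁻¹, and e^{tJ} can be computed block-by-block.

A has Jordan form
J =
  [-4,  1,  0]
  [ 0, -4,  1]
  [ 0,  0, -4]
(up to reordering of blocks).

Per-block formulas:
  For a 3×3 Jordan block J_3(-4): exp(t · J_3(-4)) = e^(-4t)·(I + t·N + (t^2/2)·N^2), where N is the 3×3 nilpotent shift.

After assembling e^{tJ} and conjugating by P, we get:

e^{tA} =
  [t^2*exp(-4*t) - 7*t*exp(-4*t) + exp(-4*t), t^2*exp(-4*t)/2 - 3*t*exp(-4*t), -t*exp(-4*t)]
  [-2*t^2*exp(-4*t) + 14*t*exp(-4*t), -t^2*exp(-4*t) + 6*t*exp(-4*t) + exp(-4*t), 2*t*exp(-4*t)]
  [-t^2*exp(-4*t) + 5*t*exp(-4*t), -t^2*exp(-4*t)/2 + 2*t*exp(-4*t), t*exp(-4*t) + exp(-4*t)]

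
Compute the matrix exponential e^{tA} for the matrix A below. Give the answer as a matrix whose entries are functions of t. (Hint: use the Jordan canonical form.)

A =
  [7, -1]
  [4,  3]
e^{tA} =
  [2*t*exp(5*t) + exp(5*t), -t*exp(5*t)]
  [4*t*exp(5*t), -2*t*exp(5*t) + exp(5*t)]

Strategy: write A = P · J · P⁻¹ where J is a Jordan canonical form, so e^{tA} = P · e^{tJ} · P⁻¹, and e^{tJ} can be computed block-by-block.

A has Jordan form
J =
  [5, 1]
  [0, 5]
(up to reordering of blocks).

Per-block formulas:
  For a 2×2 Jordan block J_2(5): exp(t · J_2(5)) = e^(5t)·(I + t·N), where N is the 2×2 nilpotent shift.

After assembling e^{tJ} and conjugating by P, we get:

e^{tA} =
  [2*t*exp(5*t) + exp(5*t), -t*exp(5*t)]
  [4*t*exp(5*t), -2*t*exp(5*t) + exp(5*t)]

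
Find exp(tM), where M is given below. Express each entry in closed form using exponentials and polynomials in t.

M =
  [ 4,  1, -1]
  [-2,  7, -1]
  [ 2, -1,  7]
e^{tM} =
  [-2*t*exp(6*t) + exp(6*t), t*exp(6*t), -t*exp(6*t)]
  [-2*t*exp(6*t), t*exp(6*t) + exp(6*t), -t*exp(6*t)]
  [2*t*exp(6*t), -t*exp(6*t), t*exp(6*t) + exp(6*t)]

Strategy: write M = P · J · P⁻¹ where J is a Jordan canonical form, so e^{tM} = P · e^{tJ} · P⁻¹, and e^{tJ} can be computed block-by-block.

M has Jordan form
J =
  [6, 1, 0]
  [0, 6, 0]
  [0, 0, 6]
(up to reordering of blocks).

Per-block formulas:
  For a 1×1 block at λ = 6: exp(t · [6]) = [e^(6t)].
  For a 2×2 Jordan block J_2(6): exp(t · J_2(6)) = e^(6t)·(I + t·N), where N is the 2×2 nilpotent shift.

After assembling e^{tJ} and conjugating by P, we get:

e^{tM} =
  [-2*t*exp(6*t) + exp(6*t), t*exp(6*t), -t*exp(6*t)]
  [-2*t*exp(6*t), t*exp(6*t) + exp(6*t), -t*exp(6*t)]
  [2*t*exp(6*t), -t*exp(6*t), t*exp(6*t) + exp(6*t)]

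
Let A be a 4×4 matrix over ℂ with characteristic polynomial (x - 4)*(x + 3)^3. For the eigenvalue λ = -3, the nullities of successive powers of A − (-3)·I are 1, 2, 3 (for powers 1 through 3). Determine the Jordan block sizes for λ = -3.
Block sizes for λ = -3: [3]

From the dimensions of kernels of powers, the number of Jordan blocks of size at least j is d_j − d_{j−1} where d_j = dim ker(N^j) (with d_0 = 0). Computing the differences gives [1, 1, 1].
The number of blocks of size exactly k is (#blocks of size ≥ k) − (#blocks of size ≥ k + 1), so the partition is: 1 block(s) of size 3.
In nonincreasing order the block sizes are [3].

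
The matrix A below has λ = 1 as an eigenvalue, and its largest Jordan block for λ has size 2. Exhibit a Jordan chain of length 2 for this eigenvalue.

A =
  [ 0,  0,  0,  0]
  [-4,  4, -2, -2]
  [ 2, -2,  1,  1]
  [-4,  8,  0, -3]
A Jordan chain for λ = 1 of length 2:
v_1 = (0, 8, -4, 16)ᵀ
v_2 = (0, 2, -1, 0)ᵀ

Let N = A − (1)·I. We want v_2 with N^2 v_2 = 0 but N^1 v_2 ≠ 0; then v_{j-1} := N · v_j for j = 2, …, 2.

Pick v_2 = (0, 2, -1, 0)ᵀ.
Then v_1 = N · v_2 = (0, 8, -4, 16)ᵀ.

Sanity check: (A − (1)·I) v_1 = (0, 0, 0, 0)ᵀ = 0. ✓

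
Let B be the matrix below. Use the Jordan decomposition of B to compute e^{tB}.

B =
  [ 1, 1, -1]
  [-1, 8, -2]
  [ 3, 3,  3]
e^{tB} =
  [-2*t*exp(3*t) + exp(3*t), t*exp(3*t), -t*exp(3*t)]
  [2*t*exp(3*t) - exp(6*t) + exp(3*t), -t*exp(3*t) + 2*exp(6*t) - exp(3*t), t*exp(3*t) - exp(6*t) + exp(3*t)]
  [6*t*exp(3*t) - exp(6*t) + exp(3*t), -3*t*exp(3*t) + 2*exp(6*t) - 2*exp(3*t), 3*t*exp(3*t) - exp(6*t) + 2*exp(3*t)]

Strategy: write B = P · J · P⁻¹ where J is a Jordan canonical form, so e^{tB} = P · e^{tJ} · P⁻¹, and e^{tJ} can be computed block-by-block.

B has Jordan form
J =
  [3, 1, 0]
  [0, 3, 0]
  [0, 0, 6]
(up to reordering of blocks).

Per-block formulas:
  For a 1×1 block at λ = 6: exp(t · [6]) = [e^(6t)].
  For a 2×2 Jordan block J_2(3): exp(t · J_2(3)) = e^(3t)·(I + t·N), where N is the 2×2 nilpotent shift.

After assembling e^{tJ} and conjugating by P, we get:

e^{tB} =
  [-2*t*exp(3*t) + exp(3*t), t*exp(3*t), -t*exp(3*t)]
  [2*t*exp(3*t) - exp(6*t) + exp(3*t), -t*exp(3*t) + 2*exp(6*t) - exp(3*t), t*exp(3*t) - exp(6*t) + exp(3*t)]
  [6*t*exp(3*t) - exp(6*t) + exp(3*t), -3*t*exp(3*t) + 2*exp(6*t) - 2*exp(3*t), 3*t*exp(3*t) - exp(6*t) + 2*exp(3*t)]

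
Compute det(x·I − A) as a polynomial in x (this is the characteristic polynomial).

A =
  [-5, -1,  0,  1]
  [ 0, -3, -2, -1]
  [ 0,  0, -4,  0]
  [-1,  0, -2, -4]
x^4 + 16*x^3 + 96*x^2 + 256*x + 256

Expanding det(x·I − A) (e.g. by cofactor expansion or by noting that A is similar to its Jordan form J, which has the same characteristic polynomial as A) gives
  χ_A(x) = x^4 + 16*x^3 + 96*x^2 + 256*x + 256
which factors as (x + 4)^4. The eigenvalues (with algebraic multiplicities) are λ = -4 with multiplicity 4.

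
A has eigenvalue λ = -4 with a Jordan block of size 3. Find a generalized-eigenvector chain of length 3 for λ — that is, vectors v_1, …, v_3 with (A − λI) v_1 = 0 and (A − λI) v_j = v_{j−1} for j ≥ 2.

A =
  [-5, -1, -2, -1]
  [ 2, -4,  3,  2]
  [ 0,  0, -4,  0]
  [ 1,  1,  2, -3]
A Jordan chain for λ = -4 of length 3:
v_1 = (-2, 0, 0, 2)ᵀ
v_2 = (-1, 2, 0, 1)ᵀ
v_3 = (1, 0, 0, 0)ᵀ

Let N = A − (-4)·I. We want v_3 with N^3 v_3 = 0 but N^2 v_3 ≠ 0; then v_{j-1} := N · v_j for j = 3, …, 2.

Pick v_3 = (1, 0, 0, 0)ᵀ.
Then v_2 = N · v_3 = (-1, 2, 0, 1)ᵀ.
Then v_1 = N · v_2 = (-2, 0, 0, 2)ᵀ.

Sanity check: (A − (-4)·I) v_1 = (0, 0, 0, 0)ᵀ = 0. ✓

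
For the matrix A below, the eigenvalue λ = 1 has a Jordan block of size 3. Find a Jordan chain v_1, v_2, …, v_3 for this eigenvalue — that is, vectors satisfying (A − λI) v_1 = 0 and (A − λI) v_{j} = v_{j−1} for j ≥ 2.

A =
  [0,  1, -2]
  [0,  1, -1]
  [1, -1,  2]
A Jordan chain for λ = 1 of length 3:
v_1 = (-1, -1, 0)ᵀ
v_2 = (-1, 0, 1)ᵀ
v_3 = (1, 0, 0)ᵀ

Let N = A − (1)·I. We want v_3 with N^3 v_3 = 0 but N^2 v_3 ≠ 0; then v_{j-1} := N · v_j for j = 3, …, 2.

Pick v_3 = (1, 0, 0)ᵀ.
Then v_2 = N · v_3 = (-1, 0, 1)ᵀ.
Then v_1 = N · v_2 = (-1, -1, 0)ᵀ.

Sanity check: (A − (1)·I) v_1 = (0, 0, 0)ᵀ = 0. ✓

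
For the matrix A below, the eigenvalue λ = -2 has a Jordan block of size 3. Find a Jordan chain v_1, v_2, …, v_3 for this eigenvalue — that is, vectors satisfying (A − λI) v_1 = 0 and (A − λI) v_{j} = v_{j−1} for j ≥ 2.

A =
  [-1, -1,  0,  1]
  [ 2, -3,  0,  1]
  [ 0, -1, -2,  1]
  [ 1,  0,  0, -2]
A Jordan chain for λ = -2 of length 3:
v_1 = (0, 1, -1, 1)ᵀ
v_2 = (1, 2, 0, 1)ᵀ
v_3 = (1, 0, 0, 0)ᵀ

Let N = A − (-2)·I. We want v_3 with N^3 v_3 = 0 but N^2 v_3 ≠ 0; then v_{j-1} := N · v_j for j = 3, …, 2.

Pick v_3 = (1, 0, 0, 0)ᵀ.
Then v_2 = N · v_3 = (1, 2, 0, 1)ᵀ.
Then v_1 = N · v_2 = (0, 1, -1, 1)ᵀ.

Sanity check: (A − (-2)·I) v_1 = (0, 0, 0, 0)ᵀ = 0. ✓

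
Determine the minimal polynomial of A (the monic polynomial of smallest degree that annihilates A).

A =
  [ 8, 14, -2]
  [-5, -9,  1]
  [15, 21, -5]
x^2 + 4*x + 4

The characteristic polynomial is χ_A(x) = (x + 2)^3, so the eigenvalues are known. The minimal polynomial is
  m_A(x) = Π_λ (x − λ)^{k_λ}
where k_λ is the size of the *largest* Jordan block for λ (equivalently, the smallest k with (A − λI)^k v = 0 for every generalised eigenvector v of λ).

  λ = -2: largest Jordan block has size 2, contributing (x + 2)^2

So m_A(x) = (x + 2)^2 = x^2 + 4*x + 4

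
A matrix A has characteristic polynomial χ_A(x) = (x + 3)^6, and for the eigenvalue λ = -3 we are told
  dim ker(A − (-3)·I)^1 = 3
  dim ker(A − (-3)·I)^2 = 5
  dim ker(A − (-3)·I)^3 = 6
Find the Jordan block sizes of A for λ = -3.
Block sizes for λ = -3: [3, 2, 1]

From the dimensions of kernels of powers, the number of Jordan blocks of size at least j is d_j − d_{j−1} where d_j = dim ker(N^j) (with d_0 = 0). Computing the differences gives [3, 2, 1].
The number of blocks of size exactly k is (#blocks of size ≥ k) − (#blocks of size ≥ k + 1), so the partition is: 1 block(s) of size 1, 1 block(s) of size 2, 1 block(s) of size 3.
In nonincreasing order the block sizes are [3, 2, 1].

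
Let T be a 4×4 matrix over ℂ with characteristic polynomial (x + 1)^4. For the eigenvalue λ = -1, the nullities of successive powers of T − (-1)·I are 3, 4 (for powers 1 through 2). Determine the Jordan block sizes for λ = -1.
Block sizes for λ = -1: [2, 1, 1]

From the dimensions of kernels of powers, the number of Jordan blocks of size at least j is d_j − d_{j−1} where d_j = dim ker(N^j) (with d_0 = 0). Computing the differences gives [3, 1].
The number of blocks of size exactly k is (#blocks of size ≥ k) − (#blocks of size ≥ k + 1), so the partition is: 2 block(s) of size 1, 1 block(s) of size 2.
In nonincreasing order the block sizes are [2, 1, 1].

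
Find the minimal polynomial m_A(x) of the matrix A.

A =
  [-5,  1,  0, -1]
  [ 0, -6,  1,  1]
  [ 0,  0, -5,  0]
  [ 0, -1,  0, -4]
x^3 + 15*x^2 + 75*x + 125

The characteristic polynomial is χ_A(x) = (x + 5)^4, so the eigenvalues are known. The minimal polynomial is
  m_A(x) = Π_λ (x − λ)^{k_λ}
where k_λ is the size of the *largest* Jordan block for λ (equivalently, the smallest k with (A − λI)^k v = 0 for every generalised eigenvector v of λ).

  λ = -5: largest Jordan block has size 3, contributing (x + 5)^3

So m_A(x) = (x + 5)^3 = x^3 + 15*x^2 + 75*x + 125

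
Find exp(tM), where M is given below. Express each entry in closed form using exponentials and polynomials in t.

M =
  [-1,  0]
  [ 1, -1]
e^{tM} =
  [exp(-t), 0]
  [t*exp(-t), exp(-t)]

Strategy: write M = P · J · P⁻¹ where J is a Jordan canonical form, so e^{tM} = P · e^{tJ} · P⁻¹, and e^{tJ} can be computed block-by-block.

M has Jordan form
J =
  [-1,  1]
  [ 0, -1]
(up to reordering of blocks).

Per-block formulas:
  For a 2×2 Jordan block J_2(-1): exp(t · J_2(-1)) = e^(-1t)·(I + t·N), where N is the 2×2 nilpotent shift.

After assembling e^{tJ} and conjugating by P, we get:

e^{tM} =
  [exp(-t), 0]
  [t*exp(-t), exp(-t)]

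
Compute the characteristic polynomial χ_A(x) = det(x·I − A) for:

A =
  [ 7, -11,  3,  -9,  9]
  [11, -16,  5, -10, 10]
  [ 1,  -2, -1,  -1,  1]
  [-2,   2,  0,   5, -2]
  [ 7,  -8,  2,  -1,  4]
x^5 + x^4 - 30*x^3 - 54*x^2 + 189*x + 405

Expanding det(x·I − A) (e.g. by cofactor expansion or by noting that A is similar to its Jordan form J, which has the same characteristic polynomial as A) gives
  χ_A(x) = x^5 + x^4 - 30*x^3 - 54*x^2 + 189*x + 405
which factors as (x - 5)*(x - 3)*(x + 3)^3. The eigenvalues (with algebraic multiplicities) are λ = -3 with multiplicity 3, λ = 3 with multiplicity 1, λ = 5 with multiplicity 1.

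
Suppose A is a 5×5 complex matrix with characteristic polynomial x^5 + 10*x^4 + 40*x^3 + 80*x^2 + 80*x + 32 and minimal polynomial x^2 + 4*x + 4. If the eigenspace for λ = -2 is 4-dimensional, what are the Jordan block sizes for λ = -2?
Block sizes for λ = -2: [2, 1, 1, 1]

Step 1 — from the characteristic polynomial, algebraic multiplicity of λ = -2 is 5. From dim ker(A − (-2)·I) = 4, there are exactly 4 Jordan blocks for λ = -2.
Step 2 — from the minimal polynomial, the factor (x + 2)^2 tells us the largest block for λ = -2 has size 2.
Step 3 — with total size 5, 4 blocks, and largest block 2, the block sizes (in nonincreasing order) are [2, 1, 1, 1].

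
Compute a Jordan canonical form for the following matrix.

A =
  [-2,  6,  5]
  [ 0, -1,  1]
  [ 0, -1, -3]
J_3(-2)

The characteristic polynomial is
  det(x·I − A) = x^3 + 6*x^2 + 12*x + 8 = (x + 2)^3

Eigenvalues and multiplicities (the geometric multiplicity of λ is n − rank(A − λI), which equals the number of Jordan blocks for λ):
  λ = -2: algebraic multiplicity = 3, geometric multiplicity = 1

Determining the block sizes for each eigenvalue:
  λ = -2: one block (gm = 1), so the single block has size am = 3 → block sizes [3]

Assembling the blocks gives a Jordan form
J =
  [-2,  1,  0]
  [ 0, -2,  1]
  [ 0,  0, -2]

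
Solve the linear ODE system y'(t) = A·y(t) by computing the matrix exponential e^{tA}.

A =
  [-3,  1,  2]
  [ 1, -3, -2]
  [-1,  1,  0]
e^{tA} =
  [-t*exp(-2*t) + exp(-2*t), t*exp(-2*t), 2*t*exp(-2*t)]
  [t*exp(-2*t), -t*exp(-2*t) + exp(-2*t), -2*t*exp(-2*t)]
  [-t*exp(-2*t), t*exp(-2*t), 2*t*exp(-2*t) + exp(-2*t)]

Strategy: write A = P · J · P⁻¹ where J is a Jordan canonical form, so e^{tA} = P · e^{tJ} · P⁻¹, and e^{tJ} can be computed block-by-block.

A has Jordan form
J =
  [-2,  1,  0]
  [ 0, -2,  0]
  [ 0,  0, -2]
(up to reordering of blocks).

Per-block formulas:
  For a 1×1 block at λ = -2: exp(t · [-2]) = [e^(-2t)].
  For a 2×2 Jordan block J_2(-2): exp(t · J_2(-2)) = e^(-2t)·(I + t·N), where N is the 2×2 nilpotent shift.

After assembling e^{tJ} and conjugating by P, we get:

e^{tA} =
  [-t*exp(-2*t) + exp(-2*t), t*exp(-2*t), 2*t*exp(-2*t)]
  [t*exp(-2*t), -t*exp(-2*t) + exp(-2*t), -2*t*exp(-2*t)]
  [-t*exp(-2*t), t*exp(-2*t), 2*t*exp(-2*t) + exp(-2*t)]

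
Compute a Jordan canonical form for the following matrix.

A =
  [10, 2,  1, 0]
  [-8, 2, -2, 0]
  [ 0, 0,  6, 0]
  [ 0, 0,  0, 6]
J_2(6) ⊕ J_1(6) ⊕ J_1(6)

The characteristic polynomial is
  det(x·I − A) = x^4 - 24*x^3 + 216*x^2 - 864*x + 1296 = (x - 6)^4

Eigenvalues and multiplicities (the geometric multiplicity of λ is n − rank(A − λI), which equals the number of Jordan blocks for λ):
  λ = 6: algebraic multiplicity = 4, geometric multiplicity = 3

Determining the block sizes for each eigenvalue:
  λ = 6: 3 blocks summing to 4 forces exactly one block of size 2 and the rest size 1 → block sizes [2, 1, 1]

Assembling the blocks gives a Jordan form
J =
  [6, 1, 0, 0]
  [0, 6, 0, 0]
  [0, 0, 6, 0]
  [0, 0, 0, 6]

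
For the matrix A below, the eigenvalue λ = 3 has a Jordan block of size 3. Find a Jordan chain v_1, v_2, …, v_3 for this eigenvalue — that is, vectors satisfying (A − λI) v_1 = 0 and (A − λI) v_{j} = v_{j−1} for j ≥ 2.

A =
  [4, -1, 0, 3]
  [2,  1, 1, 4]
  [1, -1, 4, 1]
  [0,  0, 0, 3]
A Jordan chain for λ = 3 of length 3:
v_1 = (-1, -1, 0, 0)ᵀ
v_2 = (1, 2, 1, 0)ᵀ
v_3 = (1, 0, 0, 0)ᵀ

Let N = A − (3)·I. We want v_3 with N^3 v_3 = 0 but N^2 v_3 ≠ 0; then v_{j-1} := N · v_j for j = 3, …, 2.

Pick v_3 = (1, 0, 0, 0)ᵀ.
Then v_2 = N · v_3 = (1, 2, 1, 0)ᵀ.
Then v_1 = N · v_2 = (-1, -1, 0, 0)ᵀ.

Sanity check: (A − (3)·I) v_1 = (0, 0, 0, 0)ᵀ = 0. ✓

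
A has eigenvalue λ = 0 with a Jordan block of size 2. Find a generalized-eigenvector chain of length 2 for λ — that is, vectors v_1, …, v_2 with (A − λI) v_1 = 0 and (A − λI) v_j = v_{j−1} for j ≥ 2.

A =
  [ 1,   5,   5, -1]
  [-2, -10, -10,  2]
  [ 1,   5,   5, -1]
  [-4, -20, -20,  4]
A Jordan chain for λ = 0 of length 2:
v_1 = (1, -2, 1, -4)ᵀ
v_2 = (1, 0, 0, 0)ᵀ

Let N = A − (0)·I. We want v_2 with N^2 v_2 = 0 but N^1 v_2 ≠ 0; then v_{j-1} := N · v_j for j = 2, …, 2.

Pick v_2 = (1, 0, 0, 0)ᵀ.
Then v_1 = N · v_2 = (1, -2, 1, -4)ᵀ.

Sanity check: (A − (0)·I) v_1 = (0, 0, 0, 0)ᵀ = 0. ✓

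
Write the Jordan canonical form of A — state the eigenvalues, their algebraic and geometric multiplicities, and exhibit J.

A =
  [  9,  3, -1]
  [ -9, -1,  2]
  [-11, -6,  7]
J_3(5)

The characteristic polynomial is
  det(x·I − A) = x^3 - 15*x^2 + 75*x - 125 = (x - 5)^3

Eigenvalues and multiplicities (the geometric multiplicity of λ is n − rank(A − λI), which equals the number of Jordan blocks for λ):
  λ = 5: algebraic multiplicity = 3, geometric multiplicity = 1

Determining the block sizes for each eigenvalue:
  λ = 5: one block (gm = 1), so the single block has size am = 3 → block sizes [3]

Assembling the blocks gives a Jordan form
J =
  [5, 1, 0]
  [0, 5, 1]
  [0, 0, 5]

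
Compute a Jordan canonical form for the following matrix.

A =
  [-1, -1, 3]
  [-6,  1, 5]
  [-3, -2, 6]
J_3(2)

The characteristic polynomial is
  det(x·I − A) = x^3 - 6*x^2 + 12*x - 8 = (x - 2)^3

Eigenvalues and multiplicities (the geometric multiplicity of λ is n − rank(A − λI), which equals the number of Jordan blocks for λ):
  λ = 2: algebraic multiplicity = 3, geometric multiplicity = 1

Determining the block sizes for each eigenvalue:
  λ = 2: one block (gm = 1), so the single block has size am = 3 → block sizes [3]

Assembling the blocks gives a Jordan form
J =
  [2, 1, 0]
  [0, 2, 1]
  [0, 0, 2]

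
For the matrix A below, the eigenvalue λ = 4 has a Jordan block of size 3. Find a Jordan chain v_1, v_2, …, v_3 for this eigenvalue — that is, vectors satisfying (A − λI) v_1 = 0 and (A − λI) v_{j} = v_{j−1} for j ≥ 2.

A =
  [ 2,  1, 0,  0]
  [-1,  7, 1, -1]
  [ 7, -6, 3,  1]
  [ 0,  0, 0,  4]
A Jordan chain for λ = 4 of length 3:
v_1 = (3, 6, -15, 0)ᵀ
v_2 = (-2, -1, 7, 0)ᵀ
v_3 = (1, 0, 0, 0)ᵀ

Let N = A − (4)·I. We want v_3 with N^3 v_3 = 0 but N^2 v_3 ≠ 0; then v_{j-1} := N · v_j for j = 3, …, 2.

Pick v_3 = (1, 0, 0, 0)ᵀ.
Then v_2 = N · v_3 = (-2, -1, 7, 0)ᵀ.
Then v_1 = N · v_2 = (3, 6, -15, 0)ᵀ.

Sanity check: (A − (4)·I) v_1 = (0, 0, 0, 0)ᵀ = 0. ✓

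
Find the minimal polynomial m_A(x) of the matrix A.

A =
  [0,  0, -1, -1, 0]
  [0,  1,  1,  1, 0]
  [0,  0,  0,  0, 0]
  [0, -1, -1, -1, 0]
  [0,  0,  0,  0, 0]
x^3

The characteristic polynomial is χ_A(x) = x^5, so the eigenvalues are known. The minimal polynomial is
  m_A(x) = Π_λ (x − λ)^{k_λ}
where k_λ is the size of the *largest* Jordan block for λ (equivalently, the smallest k with (A − λI)^k v = 0 for every generalised eigenvector v of λ).

  λ = 0: largest Jordan block has size 3, contributing (x − 0)^3

So m_A(x) = x^3 = x^3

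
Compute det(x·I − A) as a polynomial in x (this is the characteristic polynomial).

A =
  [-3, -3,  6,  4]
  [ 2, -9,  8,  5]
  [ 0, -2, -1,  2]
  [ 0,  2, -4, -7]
x^4 + 20*x^3 + 150*x^2 + 500*x + 625

Expanding det(x·I − A) (e.g. by cofactor expansion or by noting that A is similar to its Jordan form J, which has the same characteristic polynomial as A) gives
  χ_A(x) = x^4 + 20*x^3 + 150*x^2 + 500*x + 625
which factors as (x + 5)^4. The eigenvalues (with algebraic multiplicities) are λ = -5 with multiplicity 4.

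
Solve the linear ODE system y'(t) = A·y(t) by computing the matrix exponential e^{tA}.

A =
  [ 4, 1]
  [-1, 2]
e^{tA} =
  [t*exp(3*t) + exp(3*t), t*exp(3*t)]
  [-t*exp(3*t), -t*exp(3*t) + exp(3*t)]

Strategy: write A = P · J · P⁻¹ where J is a Jordan canonical form, so e^{tA} = P · e^{tJ} · P⁻¹, and e^{tJ} can be computed block-by-block.

A has Jordan form
J =
  [3, 1]
  [0, 3]
(up to reordering of blocks).

Per-block formulas:
  For a 2×2 Jordan block J_2(3): exp(t · J_2(3)) = e^(3t)·(I + t·N), where N is the 2×2 nilpotent shift.

After assembling e^{tJ} and conjugating by P, we get:

e^{tA} =
  [t*exp(3*t) + exp(3*t), t*exp(3*t)]
  [-t*exp(3*t), -t*exp(3*t) + exp(3*t)]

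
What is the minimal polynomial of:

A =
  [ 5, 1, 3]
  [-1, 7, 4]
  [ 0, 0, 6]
x^3 - 18*x^2 + 108*x - 216

The characteristic polynomial is χ_A(x) = (x - 6)^3, so the eigenvalues are known. The minimal polynomial is
  m_A(x) = Π_λ (x − λ)^{k_λ}
where k_λ is the size of the *largest* Jordan block for λ (equivalently, the smallest k with (A − λI)^k v = 0 for every generalised eigenvector v of λ).

  λ = 6: largest Jordan block has size 3, contributing (x − 6)^3

So m_A(x) = (x - 6)^3 = x^3 - 18*x^2 + 108*x - 216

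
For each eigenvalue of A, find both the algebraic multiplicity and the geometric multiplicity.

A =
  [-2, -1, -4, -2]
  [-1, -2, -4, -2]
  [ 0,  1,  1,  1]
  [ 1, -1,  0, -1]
λ = -1: alg = 4, geom = 2

Step 1 — factor the characteristic polynomial to read off the algebraic multiplicities:
  χ_A(x) = (x + 1)^4

Step 2 — compute geometric multiplicities via the rank-nullity identity g(λ) = n − rank(A − λI):
  rank(A − (-1)·I) = 2, so dim ker(A − (-1)·I) = n − 2 = 2

Summary:
  λ = -1: algebraic multiplicity = 4, geometric multiplicity = 2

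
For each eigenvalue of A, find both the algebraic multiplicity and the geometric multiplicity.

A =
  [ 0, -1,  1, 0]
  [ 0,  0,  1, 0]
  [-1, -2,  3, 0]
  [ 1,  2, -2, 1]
λ = 1: alg = 4, geom = 2

Step 1 — factor the characteristic polynomial to read off the algebraic multiplicities:
  χ_A(x) = (x - 1)^4

Step 2 — compute geometric multiplicities via the rank-nullity identity g(λ) = n − rank(A − λI):
  rank(A − (1)·I) = 2, so dim ker(A − (1)·I) = n − 2 = 2

Summary:
  λ = 1: algebraic multiplicity = 4, geometric multiplicity = 2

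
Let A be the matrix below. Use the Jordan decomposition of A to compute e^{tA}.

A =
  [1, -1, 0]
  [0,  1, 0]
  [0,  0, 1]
e^{tA} =
  [exp(t), -t*exp(t), 0]
  [0, exp(t), 0]
  [0, 0, exp(t)]

Strategy: write A = P · J · P⁻¹ where J is a Jordan canonical form, so e^{tA} = P · e^{tJ} · P⁻¹, and e^{tJ} can be computed block-by-block.

A has Jordan form
J =
  [1, 1, 0]
  [0, 1, 0]
  [0, 0, 1]
(up to reordering of blocks).

Per-block formulas:
  For a 2×2 Jordan block J_2(1): exp(t · J_2(1)) = e^(1t)·(I + t·N), where N is the 2×2 nilpotent shift.
  For a 1×1 block at λ = 1: exp(t · [1]) = [e^(1t)].

After assembling e^{tJ} and conjugating by P, we get:

e^{tA} =
  [exp(t), -t*exp(t), 0]
  [0, exp(t), 0]
  [0, 0, exp(t)]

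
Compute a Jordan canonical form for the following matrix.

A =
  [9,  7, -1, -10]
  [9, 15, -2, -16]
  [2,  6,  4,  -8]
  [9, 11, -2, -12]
J_3(4) ⊕ J_1(4)

The characteristic polynomial is
  det(x·I − A) = x^4 - 16*x^3 + 96*x^2 - 256*x + 256 = (x - 4)^4

Eigenvalues and multiplicities (the geometric multiplicity of λ is n − rank(A − λI), which equals the number of Jordan blocks for λ):
  λ = 4: algebraic multiplicity = 4, geometric multiplicity = 2

Determining the block sizes for each eigenvalue:
  λ = 4: with am = 4 and gm = 2, the partition is not yet determined (e.g. several partitions of 4 into 2 parts exist). Let N = A − (4)·I. Computing rank(N^1) = 2, rank(N^2) = 1, rank(N^3) = 0; the number of blocks of size ≥ j is rank(N^{j−1}) − rank(N^j), giving [2, 1, 1]. So we have 1 block(s) of size 3, 1 block(s) of size 1 → block sizes [3, 1]

Assembling the blocks gives a Jordan form
J =
  [4, 1, 0, 0]
  [0, 4, 1, 0]
  [0, 0, 4, 0]
  [0, 0, 0, 4]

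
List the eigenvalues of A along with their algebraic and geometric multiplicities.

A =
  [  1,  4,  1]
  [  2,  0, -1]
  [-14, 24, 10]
λ = 3: alg = 1, geom = 1; λ = 4: alg = 2, geom = 1

Step 1 — factor the characteristic polynomial to read off the algebraic multiplicities:
  χ_A(x) = (x - 4)^2*(x - 3)

Step 2 — compute geometric multiplicities via the rank-nullity identity g(λ) = n − rank(A − λI):
  rank(A − (3)·I) = 2, so dim ker(A − (3)·I) = n − 2 = 1
  rank(A − (4)·I) = 2, so dim ker(A − (4)·I) = n − 2 = 1

Summary:
  λ = 3: algebraic multiplicity = 1, geometric multiplicity = 1
  λ = 4: algebraic multiplicity = 2, geometric multiplicity = 1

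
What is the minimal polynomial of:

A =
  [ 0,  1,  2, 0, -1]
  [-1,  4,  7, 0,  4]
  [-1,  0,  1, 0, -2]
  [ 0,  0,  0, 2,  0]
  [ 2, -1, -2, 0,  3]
x^3 - 6*x^2 + 12*x - 8

The characteristic polynomial is χ_A(x) = (x - 2)^5, so the eigenvalues are known. The minimal polynomial is
  m_A(x) = Π_λ (x − λ)^{k_λ}
where k_λ is the size of the *largest* Jordan block for λ (equivalently, the smallest k with (A − λI)^k v = 0 for every generalised eigenvector v of λ).

  λ = 2: largest Jordan block has size 3, contributing (x − 2)^3

So m_A(x) = (x - 2)^3 = x^3 - 6*x^2 + 12*x - 8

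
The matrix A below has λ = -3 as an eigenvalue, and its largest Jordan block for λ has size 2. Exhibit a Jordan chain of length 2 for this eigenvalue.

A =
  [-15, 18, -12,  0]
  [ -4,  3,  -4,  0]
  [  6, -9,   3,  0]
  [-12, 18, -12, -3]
A Jordan chain for λ = -3 of length 2:
v_1 = (-12, -4, 6, -12)ᵀ
v_2 = (1, 0, 0, 0)ᵀ

Let N = A − (-3)·I. We want v_2 with N^2 v_2 = 0 but N^1 v_2 ≠ 0; then v_{j-1} := N · v_j for j = 2, …, 2.

Pick v_2 = (1, 0, 0, 0)ᵀ.
Then v_1 = N · v_2 = (-12, -4, 6, -12)ᵀ.

Sanity check: (A − (-3)·I) v_1 = (0, 0, 0, 0)ᵀ = 0. ✓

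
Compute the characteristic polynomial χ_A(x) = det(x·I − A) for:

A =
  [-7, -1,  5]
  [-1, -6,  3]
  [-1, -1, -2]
x^3 + 15*x^2 + 75*x + 125

Expanding det(x·I − A) (e.g. by cofactor expansion or by noting that A is similar to its Jordan form J, which has the same characteristic polynomial as A) gives
  χ_A(x) = x^3 + 15*x^2 + 75*x + 125
which factors as (x + 5)^3. The eigenvalues (with algebraic multiplicities) are λ = -5 with multiplicity 3.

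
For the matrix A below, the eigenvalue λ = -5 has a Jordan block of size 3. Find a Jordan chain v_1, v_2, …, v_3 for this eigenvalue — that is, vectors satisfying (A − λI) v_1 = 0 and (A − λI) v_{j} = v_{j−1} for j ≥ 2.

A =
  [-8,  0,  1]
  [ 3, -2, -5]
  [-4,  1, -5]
A Jordan chain for λ = -5 of length 3:
v_1 = (5, 20, 15)ᵀ
v_2 = (-3, 3, -4)ᵀ
v_3 = (1, 0, 0)ᵀ

Let N = A − (-5)·I. We want v_3 with N^3 v_3 = 0 but N^2 v_3 ≠ 0; then v_{j-1} := N · v_j for j = 3, …, 2.

Pick v_3 = (1, 0, 0)ᵀ.
Then v_2 = N · v_3 = (-3, 3, -4)ᵀ.
Then v_1 = N · v_2 = (5, 20, 15)ᵀ.

Sanity check: (A − (-5)·I) v_1 = (0, 0, 0)ᵀ = 0. ✓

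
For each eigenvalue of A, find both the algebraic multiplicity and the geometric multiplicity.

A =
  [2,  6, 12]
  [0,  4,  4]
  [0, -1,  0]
λ = 2: alg = 3, geom = 2

Step 1 — factor the characteristic polynomial to read off the algebraic multiplicities:
  χ_A(x) = (x - 2)^3

Step 2 — compute geometric multiplicities via the rank-nullity identity g(λ) = n − rank(A − λI):
  rank(A − (2)·I) = 1, so dim ker(A − (2)·I) = n − 1 = 2

Summary:
  λ = 2: algebraic multiplicity = 3, geometric multiplicity = 2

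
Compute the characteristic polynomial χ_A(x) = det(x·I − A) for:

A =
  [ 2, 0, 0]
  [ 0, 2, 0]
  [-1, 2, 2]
x^3 - 6*x^2 + 12*x - 8

Expanding det(x·I − A) (e.g. by cofactor expansion or by noting that A is similar to its Jordan form J, which has the same characteristic polynomial as A) gives
  χ_A(x) = x^3 - 6*x^2 + 12*x - 8
which factors as (x - 2)^3. The eigenvalues (with algebraic multiplicities) are λ = 2 with multiplicity 3.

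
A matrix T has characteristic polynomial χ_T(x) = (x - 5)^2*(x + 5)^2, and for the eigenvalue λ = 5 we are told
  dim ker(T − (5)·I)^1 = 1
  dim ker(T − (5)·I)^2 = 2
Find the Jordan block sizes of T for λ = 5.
Block sizes for λ = 5: [2]

From the dimensions of kernels of powers, the number of Jordan blocks of size at least j is d_j − d_{j−1} where d_j = dim ker(N^j) (with d_0 = 0). Computing the differences gives [1, 1].
The number of blocks of size exactly k is (#blocks of size ≥ k) − (#blocks of size ≥ k + 1), so the partition is: 1 block(s) of size 2.
In nonincreasing order the block sizes are [2].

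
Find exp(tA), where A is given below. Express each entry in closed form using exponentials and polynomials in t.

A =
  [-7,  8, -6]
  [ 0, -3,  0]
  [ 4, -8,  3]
e^{tA} =
  [-2*exp(-t) + 3*exp(-3*t), 4*exp(-t) - 4*exp(-3*t), -3*exp(-t) + 3*exp(-3*t)]
  [0, exp(-3*t), 0]
  [2*exp(-t) - 2*exp(-3*t), -4*exp(-t) + 4*exp(-3*t), 3*exp(-t) - 2*exp(-3*t)]

Strategy: write A = P · J · P⁻¹ where J is a Jordan canonical form, so e^{tA} = P · e^{tJ} · P⁻¹, and e^{tJ} can be computed block-by-block.

A has Jordan form
J =
  [-3,  0,  0]
  [ 0, -3,  0]
  [ 0,  0, -1]
(up to reordering of blocks).

Per-block formulas:
  For a 1×1 block at λ = -1: exp(t · [-1]) = [e^(-1t)].
  For a 1×1 block at λ = -3: exp(t · [-3]) = [e^(-3t)].

After assembling e^{tJ} and conjugating by P, we get:

e^{tA} =
  [-2*exp(-t) + 3*exp(-3*t), 4*exp(-t) - 4*exp(-3*t), -3*exp(-t) + 3*exp(-3*t)]
  [0, exp(-3*t), 0]
  [2*exp(-t) - 2*exp(-3*t), -4*exp(-t) + 4*exp(-3*t), 3*exp(-t) - 2*exp(-3*t)]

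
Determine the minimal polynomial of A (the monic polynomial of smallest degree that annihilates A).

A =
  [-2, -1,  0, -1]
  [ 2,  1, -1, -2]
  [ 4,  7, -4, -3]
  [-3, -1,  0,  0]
x^4 + 5*x^3 + 6*x^2 - 4*x - 8

The characteristic polynomial is χ_A(x) = (x - 1)*(x + 2)^3, so the eigenvalues are known. The minimal polynomial is
  m_A(x) = Π_λ (x − λ)^{k_λ}
where k_λ is the size of the *largest* Jordan block for λ (equivalently, the smallest k with (A − λI)^k v = 0 for every generalised eigenvector v of λ).

  λ = -2: largest Jordan block has size 3, contributing (x + 2)^3
  λ = 1: largest Jordan block has size 1, contributing (x − 1)

So m_A(x) = (x - 1)*(x + 2)^3 = x^4 + 5*x^3 + 6*x^2 - 4*x - 8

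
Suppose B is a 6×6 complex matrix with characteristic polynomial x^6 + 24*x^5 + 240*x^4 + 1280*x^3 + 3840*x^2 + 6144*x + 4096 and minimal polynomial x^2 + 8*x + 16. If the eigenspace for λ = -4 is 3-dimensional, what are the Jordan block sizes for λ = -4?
Block sizes for λ = -4: [2, 2, 2]

Step 1 — from the characteristic polynomial, algebraic multiplicity of λ = -4 is 6. From dim ker(B − (-4)·I) = 3, there are exactly 3 Jordan blocks for λ = -4.
Step 2 — from the minimal polynomial, the factor (x + 4)^2 tells us the largest block for λ = -4 has size 2.
Step 3 — with total size 6, 3 blocks, and largest block 2, the block sizes (in nonincreasing order) are [2, 2, 2].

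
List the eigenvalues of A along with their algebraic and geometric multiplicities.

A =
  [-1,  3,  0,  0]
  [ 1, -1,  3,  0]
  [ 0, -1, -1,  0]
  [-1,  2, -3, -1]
λ = -1: alg = 4, geom = 2

Step 1 — factor the characteristic polynomial to read off the algebraic multiplicities:
  χ_A(x) = (x + 1)^4

Step 2 — compute geometric multiplicities via the rank-nullity identity g(λ) = n − rank(A − λI):
  rank(A − (-1)·I) = 2, so dim ker(A − (-1)·I) = n − 2 = 2

Summary:
  λ = -1: algebraic multiplicity = 4, geometric multiplicity = 2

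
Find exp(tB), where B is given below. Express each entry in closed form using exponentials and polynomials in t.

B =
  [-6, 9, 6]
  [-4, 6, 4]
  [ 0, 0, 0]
e^{tB} =
  [1 - 6*t, 9*t, 6*t]
  [-4*t, 6*t + 1, 4*t]
  [0, 0, 1]

Strategy: write B = P · J · P⁻¹ where J is a Jordan canonical form, so e^{tB} = P · e^{tJ} · P⁻¹, and e^{tJ} can be computed block-by-block.

B has Jordan form
J =
  [0, 1, 0]
  [0, 0, 0]
  [0, 0, 0]
(up to reordering of blocks).

Per-block formulas:
  For a 2×2 Jordan block J_2(0): exp(t · J_2(0)) = e^(0t)·(I + t·N), where N is the 2×2 nilpotent shift.
  For a 1×1 block at λ = 0: exp(t · [0]) = [e^(0t)].

After assembling e^{tJ} and conjugating by P, we get:

e^{tB} =
  [1 - 6*t, 9*t, 6*t]
  [-4*t, 6*t + 1, 4*t]
  [0, 0, 1]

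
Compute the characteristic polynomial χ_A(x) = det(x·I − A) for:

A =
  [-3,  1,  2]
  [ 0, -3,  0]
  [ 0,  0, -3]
x^3 + 9*x^2 + 27*x + 27

Expanding det(x·I − A) (e.g. by cofactor expansion or by noting that A is similar to its Jordan form J, which has the same characteristic polynomial as A) gives
  χ_A(x) = x^3 + 9*x^2 + 27*x + 27
which factors as (x + 3)^3. The eigenvalues (with algebraic multiplicities) are λ = -3 with multiplicity 3.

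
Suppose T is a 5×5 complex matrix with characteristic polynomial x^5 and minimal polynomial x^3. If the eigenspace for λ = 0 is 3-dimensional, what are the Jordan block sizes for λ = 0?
Block sizes for λ = 0: [3, 1, 1]

Step 1 — from the characteristic polynomial, algebraic multiplicity of λ = 0 is 5. From dim ker(T − (0)·I) = 3, there are exactly 3 Jordan blocks for λ = 0.
Step 2 — from the minimal polynomial, the factor (x − 0)^3 tells us the largest block for λ = 0 has size 3.
Step 3 — with total size 5, 3 blocks, and largest block 3, the block sizes (in nonincreasing order) are [3, 1, 1].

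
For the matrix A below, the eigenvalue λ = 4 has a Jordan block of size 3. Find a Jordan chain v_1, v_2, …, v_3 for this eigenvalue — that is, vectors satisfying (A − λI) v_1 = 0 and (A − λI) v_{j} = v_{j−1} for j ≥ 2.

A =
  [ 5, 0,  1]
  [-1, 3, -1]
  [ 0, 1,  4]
A Jordan chain for λ = 4 of length 3:
v_1 = (1, 0, -1)ᵀ
v_2 = (1, -1, 0)ᵀ
v_3 = (1, 0, 0)ᵀ

Let N = A − (4)·I. We want v_3 with N^3 v_3 = 0 but N^2 v_3 ≠ 0; then v_{j-1} := N · v_j for j = 3, …, 2.

Pick v_3 = (1, 0, 0)ᵀ.
Then v_2 = N · v_3 = (1, -1, 0)ᵀ.
Then v_1 = N · v_2 = (1, 0, -1)ᵀ.

Sanity check: (A − (4)·I) v_1 = (0, 0, 0)ᵀ = 0. ✓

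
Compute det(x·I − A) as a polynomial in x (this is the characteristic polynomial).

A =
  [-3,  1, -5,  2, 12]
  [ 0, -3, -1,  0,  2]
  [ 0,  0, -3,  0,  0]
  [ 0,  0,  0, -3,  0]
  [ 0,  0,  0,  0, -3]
x^5 + 15*x^4 + 90*x^3 + 270*x^2 + 405*x + 243

Expanding det(x·I − A) (e.g. by cofactor expansion or by noting that A is similar to its Jordan form J, which has the same characteristic polynomial as A) gives
  χ_A(x) = x^5 + 15*x^4 + 90*x^3 + 270*x^2 + 405*x + 243
which factors as (x + 3)^5. The eigenvalues (with algebraic multiplicities) are λ = -3 with multiplicity 5.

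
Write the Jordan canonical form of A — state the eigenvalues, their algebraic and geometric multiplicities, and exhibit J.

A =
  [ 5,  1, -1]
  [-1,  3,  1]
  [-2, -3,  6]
J_1(4) ⊕ J_2(5)

The characteristic polynomial is
  det(x·I − A) = x^3 - 14*x^2 + 65*x - 100 = (x - 5)^2*(x - 4)

Eigenvalues and multiplicities (the geometric multiplicity of λ is n − rank(A − λI), which equals the number of Jordan blocks for λ):
  λ = 4: algebraic multiplicity = 1, geometric multiplicity = 1
  λ = 5: algebraic multiplicity = 2, geometric multiplicity = 1

Determining the block sizes for each eigenvalue:
  λ = 4: one block (gm = 1), so the single block has size am = 1 → block sizes [1]
  λ = 5: one block (gm = 1), so the single block has size am = 2 → block sizes [2]

Assembling the blocks gives a Jordan form
J =
  [4, 0, 0]
  [0, 5, 1]
  [0, 0, 5]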